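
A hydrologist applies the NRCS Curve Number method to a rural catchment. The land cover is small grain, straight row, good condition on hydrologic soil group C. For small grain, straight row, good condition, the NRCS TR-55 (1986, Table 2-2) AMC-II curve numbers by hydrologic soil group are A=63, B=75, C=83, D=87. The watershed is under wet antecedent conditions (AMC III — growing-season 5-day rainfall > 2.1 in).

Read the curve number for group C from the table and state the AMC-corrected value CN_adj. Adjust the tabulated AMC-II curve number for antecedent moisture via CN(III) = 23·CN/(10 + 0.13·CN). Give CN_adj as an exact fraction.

NRCS table: small grain, straight row, good condition, soil group C → CN(II) = 83
CN(III) from CN(II)=83: (23·83)/(10 + 0.13·83) = 190900/2079 ≈ 91.823

CN_adj = 190900/2079 ≈ 91.823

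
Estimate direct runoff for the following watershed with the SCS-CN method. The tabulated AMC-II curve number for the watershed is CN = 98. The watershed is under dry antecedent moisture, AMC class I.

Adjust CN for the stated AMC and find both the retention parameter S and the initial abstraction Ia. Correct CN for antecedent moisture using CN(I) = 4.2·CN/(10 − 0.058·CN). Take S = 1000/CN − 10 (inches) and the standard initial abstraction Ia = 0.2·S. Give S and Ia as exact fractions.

S = 500/1029 in ≈ 0.486 in; Ia = 100/1029 in ≈ 0.097 in

Adjust CN=98 to AMC I: 4.2·98/(10 − 0.058·98) → (2058/5) ÷ (1079/250) = 102900/1079 ≈ 95.366
S = 1000/(102900/1079) − 10 = 500/1029 in ≈ 0.486 in
Ia = 0.2S: 0.2·0.486 = 0.097 in (exactly 100/1029)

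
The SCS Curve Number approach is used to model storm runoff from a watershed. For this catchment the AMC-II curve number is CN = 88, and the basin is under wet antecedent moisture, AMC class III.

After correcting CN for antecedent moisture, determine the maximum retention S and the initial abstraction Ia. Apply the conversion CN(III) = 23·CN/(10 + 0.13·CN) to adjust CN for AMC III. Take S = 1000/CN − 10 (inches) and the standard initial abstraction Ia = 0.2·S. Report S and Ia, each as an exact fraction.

CN(III) from CN(II)=88: (23·88)/(10 + 0.13·88) = 6325/67 ≈ 94.403
Retention S: 1000/CN − 10 with CN=94.403 → S = 150/253 ≈ 0.593 in
Ia = 0.2·(150/253) = 30/253 in ≈ 0.119 in

S = 150/253 in ≈ 0.593 in; Ia = 30/253 in ≈ 0.119 in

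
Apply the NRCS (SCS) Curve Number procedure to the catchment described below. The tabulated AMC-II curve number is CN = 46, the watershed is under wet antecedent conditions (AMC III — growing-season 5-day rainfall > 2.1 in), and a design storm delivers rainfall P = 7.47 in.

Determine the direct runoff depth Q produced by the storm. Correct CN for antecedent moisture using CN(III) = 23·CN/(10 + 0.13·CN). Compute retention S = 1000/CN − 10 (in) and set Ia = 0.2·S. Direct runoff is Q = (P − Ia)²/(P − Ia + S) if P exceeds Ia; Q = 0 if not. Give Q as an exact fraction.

Adjust CN=46 to AMC III: 23·46/(10 + 0.13·46) → 1058 ÷ (799/50) = 52900/799 ≈ 66.208
S = 1000/(52900/799) − 10 = 2700/529 in ≈ 5.104 in
Initial abstraction Ia = S/5 = (2700/529)/5 = 540/529 ≈ 1.021 in
Since P=7.470 > Ia=1.021: effective rainfall P−Ia = 341163/52900 in
Runoff Q = (P−Ia)²/(P−Ia+S) = (6.449)²/(6.449+5.104) = 12932465841/3592280300 ≈ 3.600 in

Q = 12932465841/3592280300 in ≈ 3.600 in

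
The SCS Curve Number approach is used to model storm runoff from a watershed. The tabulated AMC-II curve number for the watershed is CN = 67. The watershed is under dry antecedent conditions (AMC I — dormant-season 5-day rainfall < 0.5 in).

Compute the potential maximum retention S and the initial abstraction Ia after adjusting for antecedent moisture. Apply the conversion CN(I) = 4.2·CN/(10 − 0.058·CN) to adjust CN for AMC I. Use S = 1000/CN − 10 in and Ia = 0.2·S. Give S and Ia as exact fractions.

CN(I) from CN(II)=67: (4.2·67)/(10 − 0.058·67) = 46900/1019 ≈ 46.026
Max retention: S = 1000/(46900/1019) − 10 = 5500/469 in (≈ 11.727 in)
Ia = 0.2S: 0.2·11.727 = 2.345 in (exactly 1100/469)

S = 5500/469 in ≈ 11.727 in; Ia = 1100/469 in ≈ 2.345 in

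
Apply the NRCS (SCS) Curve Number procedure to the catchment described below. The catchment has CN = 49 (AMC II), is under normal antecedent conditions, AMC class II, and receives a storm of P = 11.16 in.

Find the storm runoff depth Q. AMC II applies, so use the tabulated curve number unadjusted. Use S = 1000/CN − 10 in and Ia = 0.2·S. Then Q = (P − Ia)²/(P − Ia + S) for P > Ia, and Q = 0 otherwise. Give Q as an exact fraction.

CN(II) = 49; AMC II needs no correction.
Retention S: 1000/CN − 10 with CN=49.000 → S = 510/49 ≈ 10.408 in
Ia = 0.2·(510/49) = 102/49 in ≈ 2.082 in
Since P=11.160 > Ia=2.082: effective rainfall P−Ia = 11121/1225 in
Q = (11121/1225)²/((11121/1225) + 510/49) = (123676641/1500625)/(23871/1225) = 41225547/9747325 in ≈ 4.229 in

Q = 41225547/9747325 in ≈ 4.229 in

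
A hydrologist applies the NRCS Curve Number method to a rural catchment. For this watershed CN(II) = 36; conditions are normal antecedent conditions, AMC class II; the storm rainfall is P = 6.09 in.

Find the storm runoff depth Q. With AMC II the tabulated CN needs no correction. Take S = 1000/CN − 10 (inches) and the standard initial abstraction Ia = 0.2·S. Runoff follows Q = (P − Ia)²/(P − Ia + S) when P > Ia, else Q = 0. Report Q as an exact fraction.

Average conditions: CN = 36 (no AMC adjustment).
S = 1000/36 − 10 = 160/9 in ≈ 17.778 in
Ia = 0.2·(160/9) = 32/9 in ≈ 3.556 in
Excess rainfall: 6.090 − 3.556 = 2.534 in; P > Ia so Q > 0
Runoff Q = (P−Ia)²/(P−Ia+S) = (2.534)²/(2.534+17.778) = 5202961/16452900 ≈ 0.316 in

Q = 5202961/16452900 in ≈ 0.316 in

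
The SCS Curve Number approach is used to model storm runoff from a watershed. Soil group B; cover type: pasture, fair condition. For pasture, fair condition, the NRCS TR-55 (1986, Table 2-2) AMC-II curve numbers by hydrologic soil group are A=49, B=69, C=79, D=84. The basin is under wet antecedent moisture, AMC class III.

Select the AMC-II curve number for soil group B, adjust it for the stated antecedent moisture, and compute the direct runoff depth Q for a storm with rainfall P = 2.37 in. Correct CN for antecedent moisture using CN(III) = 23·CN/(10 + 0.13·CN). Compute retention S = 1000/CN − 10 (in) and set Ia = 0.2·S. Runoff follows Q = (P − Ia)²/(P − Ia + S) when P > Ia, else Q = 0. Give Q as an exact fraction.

Q = 98670746161/99047685300 in ≈ 0.996 in

NRCS table: pasture, fair condition, soil group B → CN(II) = 69
Adjust CN=69 to AMC III: 23·69/(10 + 0.13·69) → 1587 ÷ (1897/100) = 158700/1897 ≈ 83.658
Retention S: 1000/CN − 10 with CN=83.658 → S = 3100/1587 ≈ 1.953 in
Ia = 0.2·(3100/1587) = 620/1587 in ≈ 0.391 in
P − Ia = 2.370 − 0.391 = 314119/158700 ≈ 1.979 in (> 0, runoff occurs)
Runoff Q = (P−Ia)²/(P−Ia+S) = (1.979)²/(1.979+1.953) = 98670746161/99047685300 ≈ 0.996 in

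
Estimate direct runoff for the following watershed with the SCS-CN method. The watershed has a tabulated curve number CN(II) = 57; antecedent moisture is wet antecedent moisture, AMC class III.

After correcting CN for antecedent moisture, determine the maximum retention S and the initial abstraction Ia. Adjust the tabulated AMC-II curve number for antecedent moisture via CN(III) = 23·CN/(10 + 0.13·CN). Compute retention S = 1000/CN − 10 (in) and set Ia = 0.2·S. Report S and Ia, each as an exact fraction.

S = 4300/1311 in ≈ 3.280 in; Ia = 860/1311 in ≈ 0.656 in

Wet (AMC III): CN(III) = 23·57/(10 + 0.13·57) = 1311/(1741/100) = 131100/1741 ≈ 75.302
Retention S: 1000/CN − 10 with CN=75.302 → S = 4300/1311 ≈ 3.280 in
Ia = 0.2·(4300/1311) = 860/1311 in ≈ 0.656 in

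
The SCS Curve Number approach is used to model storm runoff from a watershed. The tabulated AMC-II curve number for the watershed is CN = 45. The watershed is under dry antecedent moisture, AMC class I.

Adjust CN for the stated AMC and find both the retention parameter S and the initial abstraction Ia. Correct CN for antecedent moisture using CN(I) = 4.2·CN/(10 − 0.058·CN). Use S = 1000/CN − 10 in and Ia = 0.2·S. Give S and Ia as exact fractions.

S = 5500/189 in ≈ 29.101 in; Ia = 1100/189 in ≈ 5.820 in

CN(I) from CN(II)=45: (4.2·45)/(10 − 0.058·45) = 18900/739 ≈ 25.575
Retention S: 1000/CN − 10 with CN=25.575 → S = 5500/189 ≈ 29.101 in
Ia = 0.2S: 0.2·29.101 = 5.820 in (exactly 1100/189)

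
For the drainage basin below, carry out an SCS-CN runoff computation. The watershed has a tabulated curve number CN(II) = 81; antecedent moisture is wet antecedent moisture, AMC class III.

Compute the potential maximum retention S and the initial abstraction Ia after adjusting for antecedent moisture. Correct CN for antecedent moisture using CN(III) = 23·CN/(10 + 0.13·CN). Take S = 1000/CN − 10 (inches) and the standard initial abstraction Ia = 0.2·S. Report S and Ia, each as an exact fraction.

Adjust CN=81 to AMC III: 23·81/(10 + 0.13·81) → 1863 ÷ (2053/100) = 186300/2053 ≈ 90.745
S = 1000/(186300/2053) − 10 = 1900/1863 in ≈ 1.020 in
Ia = 0.2S: 0.2·1.020 = 0.204 in (exactly 380/1863)

S = 1900/1863 in ≈ 1.020 in; Ia = 380/1863 in ≈ 0.204 in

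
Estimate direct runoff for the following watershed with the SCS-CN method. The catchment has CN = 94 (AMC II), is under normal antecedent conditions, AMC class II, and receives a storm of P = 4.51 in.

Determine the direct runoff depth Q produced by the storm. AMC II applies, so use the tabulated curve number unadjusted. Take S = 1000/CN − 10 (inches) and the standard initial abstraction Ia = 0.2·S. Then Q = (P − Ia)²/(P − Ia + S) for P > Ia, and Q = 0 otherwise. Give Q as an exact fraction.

Q = 424236409/110905900 in ≈ 3.825 in

AMC II — tabulated CN = 94 applies directly.
Max retention: S = 1000/94 − 10 = 30/47 in (≈ 0.638 in)
Ia = 0.2S: 0.2·0.638 = 0.128 in (exactly 6/47)
P − Ia = 4.510 − 0.128 = 20597/4700 ≈ 4.382 in (> 0, runoff occurs)
Q: (20597/4700)² ÷ (23597/4700) = 424236409/110905900 in (≈ 3.825 in)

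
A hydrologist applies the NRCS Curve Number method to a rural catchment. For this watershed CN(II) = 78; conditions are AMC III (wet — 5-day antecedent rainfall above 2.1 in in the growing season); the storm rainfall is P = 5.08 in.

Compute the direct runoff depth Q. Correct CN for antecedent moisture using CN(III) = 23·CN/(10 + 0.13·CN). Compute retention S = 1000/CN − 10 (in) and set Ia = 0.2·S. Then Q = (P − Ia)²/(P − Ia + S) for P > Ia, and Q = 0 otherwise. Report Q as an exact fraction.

Q = 11754679561/3047983575 in ≈ 3.857 in

Adjust CN=78 to AMC III: 23·78/(10 + 0.13·78) → 1794 ÷ (1007/50) = 89700/1007 ≈ 89.076
Retention S: 1000/CN − 10 with CN=89.076 → S = 1100/897 ≈ 1.226 in
Ia = 0.2S: 0.2·1.226 = 0.245 in (exactly 220/897)
Excess rainfall: 5.080 − 0.245 = 4.835 in; P > Ia so Q > 0
Q: (108419/22425)² ÷ (135919/22425) = 11754679561/3047983575 in (≈ 3.857 in)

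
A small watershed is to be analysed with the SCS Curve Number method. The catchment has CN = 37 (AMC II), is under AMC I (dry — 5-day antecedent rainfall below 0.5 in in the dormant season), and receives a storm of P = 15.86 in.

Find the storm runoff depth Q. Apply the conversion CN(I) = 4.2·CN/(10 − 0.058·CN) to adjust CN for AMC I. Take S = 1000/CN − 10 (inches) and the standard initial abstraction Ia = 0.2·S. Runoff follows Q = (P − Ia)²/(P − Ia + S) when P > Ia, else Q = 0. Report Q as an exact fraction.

Adjust CN=37 to AMC I: 4.2·37/(10 − 0.058·37) → (777/5) ÷ (3927/500) = 3700/187 ≈ 19.786
Max retention: S = 1000/(3700/187) − 10 = 1500/37 in (≈ 40.541 in)
Ia = 0.2·(1500/37) = 300/37 in ≈ 8.108 in
P − Ia = 15.860 − 8.108 = 14341/1850 ≈ 7.752 in (> 0, runoff occurs)
Q: (14341/1850)² ÷ (89341/1850) = 205664281/165280850 in (≈ 1.244 in)

Q = 205664281/165280850 in ≈ 1.244 in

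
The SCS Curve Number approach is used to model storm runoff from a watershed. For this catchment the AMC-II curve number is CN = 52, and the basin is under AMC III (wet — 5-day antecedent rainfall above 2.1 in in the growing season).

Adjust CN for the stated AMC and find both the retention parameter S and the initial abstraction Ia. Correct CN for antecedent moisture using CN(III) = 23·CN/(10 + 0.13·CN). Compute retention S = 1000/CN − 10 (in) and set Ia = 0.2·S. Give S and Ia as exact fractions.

S = 1200/299 in ≈ 4.013 in; Ia = 240/299 in ≈ 0.803 in

Wet (AMC III): CN(III) = 23·52/(10 + 0.13·52) = 1196/(419/25) = 29900/419 ≈ 71.360
Max retention: S = 1000/(29900/419) − 10 = 1200/299 in (≈ 4.013 in)
Ia = 0.2·(1200/299) = 240/299 in ≈ 0.803 in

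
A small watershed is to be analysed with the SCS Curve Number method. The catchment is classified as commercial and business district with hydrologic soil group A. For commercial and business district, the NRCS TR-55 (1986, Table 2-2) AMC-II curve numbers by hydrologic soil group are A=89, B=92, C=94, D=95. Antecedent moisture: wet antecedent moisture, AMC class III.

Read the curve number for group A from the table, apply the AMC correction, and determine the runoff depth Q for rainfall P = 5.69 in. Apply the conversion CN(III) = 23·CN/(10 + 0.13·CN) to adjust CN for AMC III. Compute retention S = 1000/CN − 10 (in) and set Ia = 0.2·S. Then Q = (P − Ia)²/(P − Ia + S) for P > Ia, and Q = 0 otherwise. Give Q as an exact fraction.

Q = 1305861564049/256436492100 in ≈ 5.092 in

NRCS table: commercial and business district, soil group A → CN(II) = 89
CN(III) from CN(II)=89: (23·89)/(10 + 0.13·89) = 204700/2157 ≈ 94.900
Max retention: S = 1000/(204700/2157) − 10 = 1100/2047 in (≈ 0.537 in)
Ia = 0.2S: 0.2·0.537 = 0.107 in (exactly 220/2047)
P − Ia = 5.690 − 0.107 = 1142743/204700 ≈ 5.583 in (> 0, runoff occurs)
Runoff Q = (P−Ia)²/(P−Ia+S) = (5.583)²/(5.583+0.537) = 1305861564049/256436492100 ≈ 5.092 in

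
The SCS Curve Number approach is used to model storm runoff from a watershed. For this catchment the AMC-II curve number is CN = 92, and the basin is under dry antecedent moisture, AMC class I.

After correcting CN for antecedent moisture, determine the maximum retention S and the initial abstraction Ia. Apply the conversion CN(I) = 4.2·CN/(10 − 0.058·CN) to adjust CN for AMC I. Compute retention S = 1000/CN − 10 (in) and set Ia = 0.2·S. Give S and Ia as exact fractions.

Adjust CN=92 to AMC I: 4.2·92/(10 − 0.058·92) → (1932/5) ÷ (583/125) = 48300/583 ≈ 82.847
S = 1000/(48300/583) − 10 = 1000/483 in ≈ 2.070 in
Ia = 0.2·(1000/483) = 200/483 in ≈ 0.414 in

S = 1000/483 in ≈ 2.070 in; Ia = 200/483 in ≈ 0.414 in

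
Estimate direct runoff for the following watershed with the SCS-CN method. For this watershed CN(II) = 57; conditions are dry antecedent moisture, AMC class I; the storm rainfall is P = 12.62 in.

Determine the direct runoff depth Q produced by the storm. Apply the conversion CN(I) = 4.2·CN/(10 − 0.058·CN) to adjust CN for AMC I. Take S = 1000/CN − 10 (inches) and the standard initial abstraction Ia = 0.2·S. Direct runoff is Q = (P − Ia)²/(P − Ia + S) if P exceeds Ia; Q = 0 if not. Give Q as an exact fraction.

Q = 291931654249/96676123950 in ≈ 3.020 in

Adjust CN=57 to AMC I: 4.2·57/(10 − 0.058·57) → (1197/5) ÷ (3347/500) = 119700/3347 ≈ 35.763
S = 1000/(119700/3347) − 10 = 21500/1197 in ≈ 17.962 in
Ia = 0.2S: 0.2·17.962 = 3.592 in (exactly 4300/1197)
Since P=12.620 > Ia=3.592: effective rainfall P−Ia = 540307/59850 in
Q: (540307/59850)² ÷ (1615307/59850) = 291931654249/96676123950 in (≈ 3.020 in)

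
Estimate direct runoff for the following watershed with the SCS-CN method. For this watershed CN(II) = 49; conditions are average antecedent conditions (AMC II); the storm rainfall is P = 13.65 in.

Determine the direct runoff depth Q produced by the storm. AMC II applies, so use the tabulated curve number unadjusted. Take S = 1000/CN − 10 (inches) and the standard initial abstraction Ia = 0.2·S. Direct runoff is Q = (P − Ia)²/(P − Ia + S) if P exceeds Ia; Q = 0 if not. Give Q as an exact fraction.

AMC II — tabulated CN = 49 applies directly.
Max retention: S = 1000/49 − 10 = 510/49 in (≈ 10.408 in)
Initial abstraction Ia = S/5 = (510/49)/5 = 102/49 ≈ 2.082 in
Excess rainfall: 13.650 − 2.082 = 11.568 in; P > Ia so Q > 0
Runoff Q = (P−Ia)²/(P−Ia+S) = (11.568)²/(11.568+10.408) = 14280841/2345140 ≈ 6.090 in

Q = 14280841/2345140 in ≈ 6.090 in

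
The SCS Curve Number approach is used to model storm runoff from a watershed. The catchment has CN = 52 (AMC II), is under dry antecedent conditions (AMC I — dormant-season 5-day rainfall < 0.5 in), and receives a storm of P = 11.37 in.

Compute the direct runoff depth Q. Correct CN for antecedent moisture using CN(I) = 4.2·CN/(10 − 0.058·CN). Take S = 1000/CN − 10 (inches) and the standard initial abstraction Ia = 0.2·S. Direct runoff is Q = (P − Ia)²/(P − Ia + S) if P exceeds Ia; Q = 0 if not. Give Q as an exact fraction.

Q = 4028060089/2397549700 in ≈ 1.680 in

Adjust CN=52 to AMC I: 4.2·52/(10 − 0.058·52) → (1092/5) ÷ (873/125) = 9100/291 ≈ 31.271
Retention S: 1000/CN − 10 with CN=31.271 → S = 2000/91 ≈ 21.978 in
Ia = 0.2S: 0.2·21.978 = 4.396 in (exactly 400/91)
Excess rainfall: 11.370 − 4.396 = 6.974 in; P > Ia so Q > 0
Q: (63467/9100)² ÷ (263467/9100) = 4028060089/2397549700 in (≈ 1.680 in)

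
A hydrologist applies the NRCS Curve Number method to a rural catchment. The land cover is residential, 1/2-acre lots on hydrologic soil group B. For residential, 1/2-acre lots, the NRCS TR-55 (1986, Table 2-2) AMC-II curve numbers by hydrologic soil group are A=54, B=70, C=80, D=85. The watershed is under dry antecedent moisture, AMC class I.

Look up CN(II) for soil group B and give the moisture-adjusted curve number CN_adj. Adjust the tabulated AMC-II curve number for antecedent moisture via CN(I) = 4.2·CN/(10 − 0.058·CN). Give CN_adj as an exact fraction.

NRCS table: residential, 1/2-acre lots, soil group B → CN(II) = 70
Dry (AMC I): CN(I) = 4.2·70/(10 − 0.058·70) = 294/(297/50) = 4900/99 ≈ 49.495

CN_adj = 4900/99 ≈ 49.495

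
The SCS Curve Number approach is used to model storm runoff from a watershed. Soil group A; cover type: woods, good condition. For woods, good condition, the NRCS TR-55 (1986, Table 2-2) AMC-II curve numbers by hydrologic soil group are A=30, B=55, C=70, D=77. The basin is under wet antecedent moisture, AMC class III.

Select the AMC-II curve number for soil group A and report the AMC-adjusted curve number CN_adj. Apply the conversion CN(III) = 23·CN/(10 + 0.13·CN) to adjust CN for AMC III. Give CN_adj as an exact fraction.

CN_adj = 6900/139 ≈ 49.640

NRCS table: woods, good condition, soil group A → CN(II) = 30
CN(III) from CN(II)=30: (23·30)/(10 + 0.13·30) = 6900/139 ≈ 49.640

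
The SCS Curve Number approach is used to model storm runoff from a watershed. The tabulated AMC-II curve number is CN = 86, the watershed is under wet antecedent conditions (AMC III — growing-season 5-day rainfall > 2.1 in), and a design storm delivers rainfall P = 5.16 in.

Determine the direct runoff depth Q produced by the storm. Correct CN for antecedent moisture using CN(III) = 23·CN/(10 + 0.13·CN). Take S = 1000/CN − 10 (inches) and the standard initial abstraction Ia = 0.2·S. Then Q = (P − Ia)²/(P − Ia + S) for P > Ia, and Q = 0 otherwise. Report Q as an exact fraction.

Q = 15396094561/3500590225 in ≈ 4.398 in

Adjust CN=86 to AMC III: 23·86/(10 + 0.13·86) → 1978 ÷ (1059/50) = 98900/1059 ≈ 93.390
Max retention: S = 1000/(98900/1059) − 10 = 700/989 in (≈ 0.708 in)
Ia = 0.2·(700/989) = 140/989 in ≈ 0.142 in
Since P=5.160 > Ia=0.142: effective rainfall P−Ia = 124081/24725 in
Q = (124081/24725)²/((124081/24725) + 700/989) = (15396094561/611325625)/(141581/24725) = 15396094561/3500590225 in ≈ 4.398 in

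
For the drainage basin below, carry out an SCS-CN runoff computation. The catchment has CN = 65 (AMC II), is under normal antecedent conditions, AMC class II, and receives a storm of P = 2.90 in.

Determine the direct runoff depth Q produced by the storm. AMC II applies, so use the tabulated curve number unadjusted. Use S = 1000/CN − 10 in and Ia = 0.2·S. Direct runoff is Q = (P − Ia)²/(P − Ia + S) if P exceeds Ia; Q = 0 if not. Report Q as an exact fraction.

AMC II — tabulated CN = 65 applies directly.
Max retention: S = 1000/65 − 10 = 70/13 in (≈ 5.385 in)
Ia = 0.2S: 0.2·5.385 = 1.077 in (exactly 14/13)
P − Ia = 2.900 − 1.077 = 237/130 ≈ 1.823 in (> 0, runoff occurs)
Q = (237/130)²/((237/130) + 70/13) = (56169/16900)/(937/130) = 56169/121810 in ≈ 0.461 in

Q = 56169/121810 in ≈ 0.461 in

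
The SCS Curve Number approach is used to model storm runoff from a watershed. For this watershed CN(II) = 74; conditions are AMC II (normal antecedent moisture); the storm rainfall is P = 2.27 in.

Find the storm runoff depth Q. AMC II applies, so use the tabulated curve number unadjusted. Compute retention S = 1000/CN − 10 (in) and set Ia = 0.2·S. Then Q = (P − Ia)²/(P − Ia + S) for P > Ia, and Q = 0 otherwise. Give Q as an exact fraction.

AMC II — tabulated CN = 74 applies directly.
S = 1000/74 − 10 = 130/37 in ≈ 3.514 in
Initial abstraction Ia = S/5 = (130/37)/5 = 26/37 ≈ 0.703 in
Excess rainfall: 2.270 − 0.703 = 1.567 in; P > Ia so Q > 0
Q = (5799/3700)²/((5799/3700) + 130/37) = (33628401/13690000)/(18799/3700) = 33628401/69556300 in ≈ 0.483 in

Q = 33628401/69556300 in ≈ 0.483 in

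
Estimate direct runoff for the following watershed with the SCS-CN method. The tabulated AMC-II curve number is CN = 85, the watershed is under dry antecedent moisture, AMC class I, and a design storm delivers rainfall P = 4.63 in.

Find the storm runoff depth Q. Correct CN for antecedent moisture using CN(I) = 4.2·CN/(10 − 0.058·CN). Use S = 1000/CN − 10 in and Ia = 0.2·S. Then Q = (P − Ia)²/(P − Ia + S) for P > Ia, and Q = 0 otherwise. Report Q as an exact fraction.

CN(I) from CN(II)=85: (4.2·85)/(10 − 0.058·85) = 11900/169 ≈ 70.414
Retention S: 1000/CN − 10 with CN=70.414 → S = 500/119 ≈ 4.202 in
Initial abstraction Ia = S/5 = (500/119)/5 = 100/119 ≈ 0.840 in
Excess rainfall: 4.630 − 0.840 = 3.790 in; P > Ia so Q > 0
Runoff Q = (P−Ia)²/(P−Ia+S) = (3.790)²/(3.790+4.202) = 2033739409/1131654300 ≈ 1.797 in

Q = 2033739409/1131654300 in ≈ 1.797 in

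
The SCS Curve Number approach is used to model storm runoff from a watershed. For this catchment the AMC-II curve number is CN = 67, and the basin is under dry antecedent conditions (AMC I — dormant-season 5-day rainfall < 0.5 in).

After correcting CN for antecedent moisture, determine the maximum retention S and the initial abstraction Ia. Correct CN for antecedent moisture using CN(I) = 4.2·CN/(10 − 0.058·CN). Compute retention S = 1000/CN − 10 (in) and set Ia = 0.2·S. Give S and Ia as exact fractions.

S = 5500/469 in ≈ 11.727 in; Ia = 1100/469 in ≈ 2.345 in

Dry (AMC I): CN(I) = 4.2·67/(10 − 0.058·67) = (1407/5)/(3057/500) = 46900/1019 ≈ 46.026
Retention S: 1000/CN − 10 with CN=46.026 → S = 5500/469 ≈ 11.727 in
Initial abstraction Ia = S/5 = (5500/469)/5 = 1100/469 ≈ 2.345 in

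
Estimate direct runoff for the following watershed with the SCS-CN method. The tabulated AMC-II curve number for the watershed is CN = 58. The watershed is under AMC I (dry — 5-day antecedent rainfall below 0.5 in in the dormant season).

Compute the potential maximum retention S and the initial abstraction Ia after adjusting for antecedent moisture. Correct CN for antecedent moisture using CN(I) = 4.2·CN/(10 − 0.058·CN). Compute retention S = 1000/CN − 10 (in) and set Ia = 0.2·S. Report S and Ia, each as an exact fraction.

Dry (AMC I): CN(I) = 4.2·58/(10 − 0.058·58) = (1218/5)/(1659/250) = 2900/79 ≈ 36.709
Max retention: S = 1000/(2900/79) − 10 = 500/29 in (≈ 17.241 in)
Ia = 0.2·(500/29) = 100/29 in ≈ 3.448 in

S = 500/29 in ≈ 17.241 in; Ia = 100/29 in ≈ 3.448 in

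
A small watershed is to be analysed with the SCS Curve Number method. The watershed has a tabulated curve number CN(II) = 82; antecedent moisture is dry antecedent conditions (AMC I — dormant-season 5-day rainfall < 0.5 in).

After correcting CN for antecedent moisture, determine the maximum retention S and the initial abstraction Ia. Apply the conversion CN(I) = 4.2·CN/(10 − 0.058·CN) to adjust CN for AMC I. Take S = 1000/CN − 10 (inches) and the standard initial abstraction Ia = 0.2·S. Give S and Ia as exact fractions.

Dry (AMC I): CN(I) = 4.2·82/(10 − 0.058·82) = (1722/5)/(1311/250) = 28700/437 ≈ 65.675
Retention S: 1000/CN − 10 with CN=65.675 → S = 1500/287 ≈ 5.226 in
Ia = 0.2·(1500/287) = 300/287 in ≈ 1.045 in

S = 1500/287 in ≈ 5.226 in; Ia = 300/287 in ≈ 1.045 in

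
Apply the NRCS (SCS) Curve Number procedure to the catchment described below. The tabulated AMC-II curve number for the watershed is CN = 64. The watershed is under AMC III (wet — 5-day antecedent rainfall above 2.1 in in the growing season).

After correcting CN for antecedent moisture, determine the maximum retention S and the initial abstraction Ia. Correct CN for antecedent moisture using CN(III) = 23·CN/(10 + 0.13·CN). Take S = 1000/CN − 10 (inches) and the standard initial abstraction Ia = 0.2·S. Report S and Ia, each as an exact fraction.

S = 225/92 in ≈ 2.446 in; Ia = 45/92 in ≈ 0.489 in

CN(III) from CN(II)=64: (23·64)/(10 + 0.13·64) = 18400/229 ≈ 80.349
Retention S: 1000/CN − 10 with CN=80.349 → S = 225/92 ≈ 2.446 in
Initial abstraction Ia = S/5 = (225/92)/5 = 45/92 ≈ 0.489 in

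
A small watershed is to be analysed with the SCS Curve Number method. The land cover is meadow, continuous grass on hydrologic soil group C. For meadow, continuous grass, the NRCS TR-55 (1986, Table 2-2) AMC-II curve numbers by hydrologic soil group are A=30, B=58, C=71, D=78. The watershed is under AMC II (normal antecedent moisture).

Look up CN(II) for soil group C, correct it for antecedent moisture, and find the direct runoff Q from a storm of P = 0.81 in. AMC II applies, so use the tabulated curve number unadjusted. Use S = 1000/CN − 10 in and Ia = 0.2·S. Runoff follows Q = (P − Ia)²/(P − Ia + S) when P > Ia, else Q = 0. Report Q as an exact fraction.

Q = 0 in ≈ 0.000 in

NRCS table: meadow, continuous grass, soil group C → CN(II) = 71
Average conditions: CN = 71 (no AMC adjustment).
Max retention: S = 1000/71 − 10 = 290/71 in (≈ 4.085 in)
Initial abstraction Ia = S/5 = (290/71)/5 = 58/71 ≈ 0.817 in
P = 0.810 ≤ Ia = 0.817 in: entire storm abstracted, Q = 0.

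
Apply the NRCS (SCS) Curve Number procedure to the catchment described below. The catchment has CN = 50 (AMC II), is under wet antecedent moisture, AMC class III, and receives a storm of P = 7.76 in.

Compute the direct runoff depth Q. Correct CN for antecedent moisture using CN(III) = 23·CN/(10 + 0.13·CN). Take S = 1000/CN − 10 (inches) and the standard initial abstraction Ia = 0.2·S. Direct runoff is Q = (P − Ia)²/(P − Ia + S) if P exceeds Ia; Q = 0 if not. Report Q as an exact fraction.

Wet (AMC III): CN(III) = 23·50/(10 + 0.13·50) = 1150/(33/2) = 2300/33 ≈ 69.697
S = 1000/(2300/33) − 10 = 100/23 in ≈ 4.348 in
Ia = 0.2·(100/23) = 20/23 in ≈ 0.870 in
P − Ia = 7.760 − 0.870 = 3962/575 ≈ 6.890 in (> 0, runoff occurs)
Runoff Q = (P−Ia)²/(P−Ia+S) = (6.890)²/(6.890+4.348) = 7848722/1857825 ≈ 4.225 in

Q = 7848722/1857825 in ≈ 4.225 in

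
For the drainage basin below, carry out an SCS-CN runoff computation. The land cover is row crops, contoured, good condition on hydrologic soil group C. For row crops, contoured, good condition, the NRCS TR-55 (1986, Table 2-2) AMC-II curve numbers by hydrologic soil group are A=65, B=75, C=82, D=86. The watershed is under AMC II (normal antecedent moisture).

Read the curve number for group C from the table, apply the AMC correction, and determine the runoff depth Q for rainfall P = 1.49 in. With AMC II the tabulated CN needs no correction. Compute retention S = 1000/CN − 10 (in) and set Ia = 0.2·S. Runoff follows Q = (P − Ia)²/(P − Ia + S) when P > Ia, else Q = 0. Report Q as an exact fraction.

NRCS table: row crops, contoured, good condition, soil group C → CN(II) = 82
Average conditions: CN = 82 (no AMC adjustment).
Retention S: 1000/CN − 10 with CN=82.000 → S = 90/41 ≈ 2.195 in
Ia = 0.2S: 0.2·2.195 = 0.439 in (exactly 18/41)
Since P=1.490 > Ia=0.439: effective rainfall P−Ia = 4309/4100 in
Q: (4309/4100)² ÷ (13309/4100) = 18567481/54566900 in (≈ 0.340 in)

Q = 18567481/54566900 in ≈ 0.340 in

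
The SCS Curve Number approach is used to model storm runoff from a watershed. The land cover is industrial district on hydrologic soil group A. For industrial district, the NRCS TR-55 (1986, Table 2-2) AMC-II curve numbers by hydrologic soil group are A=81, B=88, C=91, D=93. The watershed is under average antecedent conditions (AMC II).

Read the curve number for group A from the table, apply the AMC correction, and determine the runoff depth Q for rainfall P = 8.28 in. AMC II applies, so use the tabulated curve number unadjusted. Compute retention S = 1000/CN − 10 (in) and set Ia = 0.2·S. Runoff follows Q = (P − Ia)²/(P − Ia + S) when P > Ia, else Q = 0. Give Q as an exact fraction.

Q = 250177489/41648175 in ≈ 6.007 in

NRCS table: industrial district, soil group A → CN(II) = 81
CN(II) = 81; AMC II needs no correction.
Max retention: S = 1000/81 − 10 = 190/81 in (≈ 2.346 in)
Ia = 0.2·(190/81) = 38/81 in ≈ 0.469 in
Since P=8.280 > Ia=0.469: effective rainfall P−Ia = 15817/2025 in
Q = (15817/2025)²/((15817/2025) + 190/81) = (250177489/4100625)/(20567/2025) = 250177489/41648175 in ≈ 6.007 in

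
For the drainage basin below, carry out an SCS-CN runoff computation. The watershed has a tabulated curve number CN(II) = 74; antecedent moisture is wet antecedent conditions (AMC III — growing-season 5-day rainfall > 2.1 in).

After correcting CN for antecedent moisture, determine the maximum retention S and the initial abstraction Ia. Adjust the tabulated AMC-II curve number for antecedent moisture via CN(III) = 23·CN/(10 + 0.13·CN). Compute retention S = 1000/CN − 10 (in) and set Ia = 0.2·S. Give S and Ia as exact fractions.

CN(III) from CN(II)=74: (23·74)/(10 + 0.13·74) = 85100/981 ≈ 86.748
S = 1000/(85100/981) − 10 = 1300/851 in ≈ 1.528 in
Ia = 0.2·(1300/851) = 260/851 in ≈ 0.306 in

S = 1300/851 in ≈ 1.528 in; Ia = 260/851 in ≈ 0.306 in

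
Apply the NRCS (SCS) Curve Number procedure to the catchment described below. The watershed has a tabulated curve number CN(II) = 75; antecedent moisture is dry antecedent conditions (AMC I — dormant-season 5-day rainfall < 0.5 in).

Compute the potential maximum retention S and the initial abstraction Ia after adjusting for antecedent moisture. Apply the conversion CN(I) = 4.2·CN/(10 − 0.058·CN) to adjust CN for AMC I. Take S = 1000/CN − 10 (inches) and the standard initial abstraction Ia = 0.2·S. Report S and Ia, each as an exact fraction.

S = 500/63 in ≈ 7.937 in; Ia = 100/63 in ≈ 1.587 in

Dry (AMC I): CN(I) = 4.2·75/(10 − 0.058·75) = 315/(113/20) = 6300/113 ≈ 55.752
S = 1000/(6300/113) − 10 = 500/63 in ≈ 7.937 in
Ia = 0.2S: 0.2·7.937 = 1.587 in (exactly 100/63)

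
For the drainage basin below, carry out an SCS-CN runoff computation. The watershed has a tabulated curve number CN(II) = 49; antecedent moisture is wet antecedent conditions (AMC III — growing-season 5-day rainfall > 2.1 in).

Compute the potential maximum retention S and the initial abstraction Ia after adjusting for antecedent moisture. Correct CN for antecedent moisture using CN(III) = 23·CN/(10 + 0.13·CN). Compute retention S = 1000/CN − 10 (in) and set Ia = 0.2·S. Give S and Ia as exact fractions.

Adjust CN=49 to AMC III: 23·49/(10 + 0.13·49) → 1127 ÷ (1637/100) = 112700/1637 ≈ 68.845
Retention S: 1000/CN − 10 with CN=68.845 → S = 5100/1127 ≈ 4.525 in
Ia = 0.2·(5100/1127) = 1020/1127 in ≈ 0.905 in

S = 5100/1127 in ≈ 4.525 in; Ia = 1020/1127 in ≈ 0.905 in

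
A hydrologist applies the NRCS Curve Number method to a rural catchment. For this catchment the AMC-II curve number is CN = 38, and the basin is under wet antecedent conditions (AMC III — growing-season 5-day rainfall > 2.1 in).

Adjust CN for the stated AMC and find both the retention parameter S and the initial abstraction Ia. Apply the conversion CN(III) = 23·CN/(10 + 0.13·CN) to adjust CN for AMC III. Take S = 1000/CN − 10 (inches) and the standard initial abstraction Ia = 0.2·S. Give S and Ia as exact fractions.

CN(III) from CN(II)=38: (23·38)/(10 + 0.13·38) = 43700/747 ≈ 58.501
S = 1000/(43700/747) − 10 = 3100/437 in ≈ 7.094 in
Initial abstraction Ia = S/5 = (3100/437)/5 = 620/437 ≈ 1.419 in

S = 3100/437 in ≈ 7.094 in; Ia = 620/437 in ≈ 1.419 in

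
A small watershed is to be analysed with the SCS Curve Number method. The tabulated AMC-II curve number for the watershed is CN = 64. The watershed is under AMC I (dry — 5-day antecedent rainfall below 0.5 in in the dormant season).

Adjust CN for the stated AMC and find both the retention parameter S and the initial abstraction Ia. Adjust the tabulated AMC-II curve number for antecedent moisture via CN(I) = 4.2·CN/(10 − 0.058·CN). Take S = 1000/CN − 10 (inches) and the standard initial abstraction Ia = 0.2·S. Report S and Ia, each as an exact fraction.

Dry (AMC I): CN(I) = 4.2·64/(10 − 0.058·64) = (1344/5)/(786/125) = 5600/131 ≈ 42.748
S = 1000/(5600/131) − 10 = 375/28 in ≈ 13.393 in
Ia = 0.2·(375/28) = 75/28 in ≈ 2.679 in

S = 375/28 in ≈ 13.393 in; Ia = 75/28 in ≈ 2.679 in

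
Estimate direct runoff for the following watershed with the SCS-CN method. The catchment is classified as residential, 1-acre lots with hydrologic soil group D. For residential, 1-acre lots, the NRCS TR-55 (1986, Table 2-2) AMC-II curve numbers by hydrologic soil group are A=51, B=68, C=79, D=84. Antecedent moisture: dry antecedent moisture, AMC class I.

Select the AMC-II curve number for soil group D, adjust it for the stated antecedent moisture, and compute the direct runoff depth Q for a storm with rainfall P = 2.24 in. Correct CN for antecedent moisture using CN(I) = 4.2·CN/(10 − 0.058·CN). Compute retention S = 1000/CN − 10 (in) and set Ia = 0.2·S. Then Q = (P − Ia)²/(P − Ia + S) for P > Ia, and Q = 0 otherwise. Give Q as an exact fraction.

NRCS table: residential, 1-acre lots, soil group D → CN(II) = 84
Adjust CN=84 to AMC I: 4.2·84/(10 − 0.058·84) → (1764/5) ÷ (641/125) = 44100/641 ≈ 68.799
Retention S: 1000/CN − 10 with CN=68.799 → S = 2000/441 ≈ 4.535 in
Ia = 0.2·(2000/441) = 400/441 in ≈ 0.907 in
P − Ia = 2.240 − 0.907 = 14696/11025 ≈ 1.333 in (> 0, runoff occurs)
Q: (14696/11025)² ÷ (64696/11025) = 26996552/89159175 in (≈ 0.303 in)

Q = 26996552/89159175 in ≈ 0.303 in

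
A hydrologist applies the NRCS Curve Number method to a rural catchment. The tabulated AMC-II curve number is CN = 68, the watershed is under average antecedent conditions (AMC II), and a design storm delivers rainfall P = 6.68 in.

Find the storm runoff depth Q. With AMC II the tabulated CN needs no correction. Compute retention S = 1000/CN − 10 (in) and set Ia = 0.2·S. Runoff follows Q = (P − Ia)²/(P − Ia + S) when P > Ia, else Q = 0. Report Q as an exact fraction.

Q = 5948721/1886575 in ≈ 3.153 in

Average conditions: CN = 68 (no AMC adjustment).
Max retention: S = 1000/68 − 10 = 80/17 in (≈ 4.706 in)
Initial abstraction Ia = S/5 = (80/17)/5 = 16/17 ≈ 0.941 in
Since P=6.680 > Ia=0.941: effective rainfall P−Ia = 2439/425 in
Runoff Q = (P−Ia)²/(P−Ia+S) = (5.739)²/(5.739+4.706) = 5948721/1886575 ≈ 3.153 in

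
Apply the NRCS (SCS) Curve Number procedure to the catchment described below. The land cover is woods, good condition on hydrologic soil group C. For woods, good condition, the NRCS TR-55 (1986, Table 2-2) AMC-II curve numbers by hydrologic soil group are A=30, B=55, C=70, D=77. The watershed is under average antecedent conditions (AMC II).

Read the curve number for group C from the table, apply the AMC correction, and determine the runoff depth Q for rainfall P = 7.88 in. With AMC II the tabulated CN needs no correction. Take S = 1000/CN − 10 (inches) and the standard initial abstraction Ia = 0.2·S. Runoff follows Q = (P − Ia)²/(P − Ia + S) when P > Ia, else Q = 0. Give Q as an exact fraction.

NRCS table: woods, good condition, soil group C → CN(II) = 70
CN(II) = 70; AMC II needs no correction.
Retention S: 1000/CN − 10 with CN=70.000 → S = 30/7 ≈ 4.286 in
Ia = 0.2S: 0.2·4.286 = 0.857 in (exactly 6/7)
Since P=7.880 > Ia=0.857: effective rainfall P−Ia = 1229/175 in
Q: (1229/175)² ÷ (1979/175) = 1510441/346325 in (≈ 4.361 in)

Q = 1510441/346325 in ≈ 4.361 in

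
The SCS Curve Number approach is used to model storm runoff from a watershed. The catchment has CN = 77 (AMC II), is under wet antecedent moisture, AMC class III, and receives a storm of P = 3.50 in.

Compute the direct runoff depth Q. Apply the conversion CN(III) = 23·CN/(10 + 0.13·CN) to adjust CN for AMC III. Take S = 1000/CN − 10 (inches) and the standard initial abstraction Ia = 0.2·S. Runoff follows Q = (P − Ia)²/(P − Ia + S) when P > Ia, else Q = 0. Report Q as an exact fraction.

Q = 249001/107646 in ≈ 2.313 in

Adjust CN=77 to AMC III: 23·77/(10 + 0.13·77) → 1771 ÷ (2001/100) = 7700/87 ≈ 88.506
Retention S: 1000/CN − 10 with CN=88.506 → S = 100/77 ≈ 1.299 in
Ia = 0.2·(100/77) = 20/77 in ≈ 0.260 in
Excess rainfall: 3.500 − 0.260 = 3.240 in; P > Ia so Q > 0
Q: (499/154)² ÷ (699/154) = 249001/107646 in (≈ 2.313 in)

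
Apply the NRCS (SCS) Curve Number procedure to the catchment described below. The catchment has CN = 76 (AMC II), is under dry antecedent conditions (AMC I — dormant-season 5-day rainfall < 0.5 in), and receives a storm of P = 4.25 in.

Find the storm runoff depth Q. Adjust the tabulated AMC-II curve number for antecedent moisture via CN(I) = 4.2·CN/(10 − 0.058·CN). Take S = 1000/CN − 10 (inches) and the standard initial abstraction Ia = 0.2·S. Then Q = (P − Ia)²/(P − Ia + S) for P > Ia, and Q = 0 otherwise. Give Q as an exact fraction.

CN(I) from CN(II)=76: (4.2·76)/(10 − 0.058·76) = 13300/233 ≈ 57.082
Retention S: 1000/CN − 10 with CN=57.082 → S = 1000/133 ≈ 7.519 in
Initial abstraction Ia = S/5 = (1000/133)/5 = 200/133 ≈ 1.504 in
Excess rainfall: 4.250 − 1.504 = 2.746 in; P > Ia so Q > 0
Runoff Q = (P−Ia)²/(P−Ia+S) = (2.746)²/(2.746+7.519) = 2134521/2905252 ≈ 0.735 in

Q = 2134521/2905252 in ≈ 0.735 in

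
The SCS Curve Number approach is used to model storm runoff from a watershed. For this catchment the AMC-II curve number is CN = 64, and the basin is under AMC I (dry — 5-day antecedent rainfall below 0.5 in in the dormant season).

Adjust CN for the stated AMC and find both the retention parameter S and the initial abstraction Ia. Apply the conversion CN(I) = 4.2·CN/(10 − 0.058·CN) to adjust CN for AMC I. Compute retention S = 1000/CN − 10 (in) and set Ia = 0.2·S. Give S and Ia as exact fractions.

Dry (AMC I): CN(I) = 4.2·64/(10 − 0.058·64) = (1344/5)/(786/125) = 5600/131 ≈ 42.748
Retention S: 1000/CN − 10 with CN=42.748 → S = 375/28 ≈ 13.393 in
Ia = 0.2S: 0.2·13.393 = 2.679 in (exactly 75/28)

S = 375/28 in ≈ 13.393 in; Ia = 75/28 in ≈ 2.679 in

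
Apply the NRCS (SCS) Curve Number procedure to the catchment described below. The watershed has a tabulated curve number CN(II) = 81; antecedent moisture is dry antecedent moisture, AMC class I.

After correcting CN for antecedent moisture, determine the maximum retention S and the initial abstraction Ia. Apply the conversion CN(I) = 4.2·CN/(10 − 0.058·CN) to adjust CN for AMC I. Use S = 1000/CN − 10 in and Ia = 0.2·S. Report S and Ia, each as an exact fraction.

Adjust CN=81 to AMC I: 4.2·81/(10 − 0.058·81) → (1701/5) ÷ (2651/500) = 170100/2651 ≈ 64.164
S = 1000/(170100/2651) − 10 = 9500/1701 in ≈ 5.585 in
Ia = 0.2·(9500/1701) = 1900/1701 in ≈ 1.117 in

S = 9500/1701 in ≈ 5.585 in; Ia = 1900/1701 in ≈ 1.117 in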